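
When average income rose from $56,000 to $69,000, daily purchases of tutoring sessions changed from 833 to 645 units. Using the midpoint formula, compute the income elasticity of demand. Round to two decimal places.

-1.22

ΔQ = -188, ΔI = 13000. Midpoints: Ī = 62,500, Q̄ = 739.0.
ε_I = (ΔQ/ΔI)(Ī/Q̄) = (-188/13000)(62500/739.0).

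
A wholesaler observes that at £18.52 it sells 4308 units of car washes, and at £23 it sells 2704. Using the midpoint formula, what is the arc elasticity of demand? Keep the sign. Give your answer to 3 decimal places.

-2.120

ΔQ = 2704 − 4308 = -1604; ΔP = 23 − 18.52 = 4.48.
Midpoints: P̄ = 20.76, Q̄ = 3506.0.
ε = (ΔQ/ΔP)(P̄/Q̄) = (-1604/4.48)(20.76/3506.0).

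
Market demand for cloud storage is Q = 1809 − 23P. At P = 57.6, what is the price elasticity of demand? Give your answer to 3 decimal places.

At P = 57.6, Q = 484.200.
dQ/dP = −23.
ε = (dQ/dP)(P/Q) = (-23)(57.6/484.200).
|ε| > 1, so demand is elastic at this price.

-2.736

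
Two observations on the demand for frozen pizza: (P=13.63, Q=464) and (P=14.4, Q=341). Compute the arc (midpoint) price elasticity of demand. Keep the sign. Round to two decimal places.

ΔQ = 341 − 464 = -123; ΔP = 14.4 − 13.63 = 0.77.
Midpoints: P̄ = 14.02, Q̄ = 402.5.
ε = (ΔQ/ΔP)(P̄/Q̄) = (-123/0.77)(14.02/402.5).

-5.56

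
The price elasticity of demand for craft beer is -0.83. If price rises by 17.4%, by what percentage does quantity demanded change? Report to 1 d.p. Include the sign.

%ΔQ ≈ ε × %ΔP = (-0.83)(17.4%) = -14.44%.

-14.4%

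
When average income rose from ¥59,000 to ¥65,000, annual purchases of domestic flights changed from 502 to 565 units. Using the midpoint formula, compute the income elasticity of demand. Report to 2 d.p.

ΔQ = 63, ΔI = 6000. Midpoints: Ī = 62,000, Q̄ = 533.5.
ε_I = (ΔQ/ΔI)(Ī/Q̄) = (63/6000)(62000/533.5).
ε_I > 0, so the good is normal.

1.22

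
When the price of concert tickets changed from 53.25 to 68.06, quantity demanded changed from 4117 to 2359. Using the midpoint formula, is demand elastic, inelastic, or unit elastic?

elastic

Arc ε ≈ -2.224.
|ε| = 2.22 > 1.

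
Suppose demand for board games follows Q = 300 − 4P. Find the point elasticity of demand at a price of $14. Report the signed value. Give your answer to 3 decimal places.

At P = 14, Q = 244.
dQ/dP = −4.
ε = (dQ/dP)(P/Q) = (-4)(14/244).
|ε| < 1, so demand is inelastic at this price.

-0.230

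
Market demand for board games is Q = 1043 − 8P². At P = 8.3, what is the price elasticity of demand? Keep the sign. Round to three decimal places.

At P = 8.3, Q = 491.880.
dQ/dP = −16P = -132.800.
ε = (dQ/dP)(P/Q) = (-132.800)(8.3/491.880).

-2.241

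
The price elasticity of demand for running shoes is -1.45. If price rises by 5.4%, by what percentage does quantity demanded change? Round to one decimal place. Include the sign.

-7.8%

%ΔQ ≈ ε × %ΔP = (-1.45)(5.4%) = -7.83%.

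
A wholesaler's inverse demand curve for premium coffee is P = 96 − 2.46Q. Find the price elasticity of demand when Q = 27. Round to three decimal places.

At Q = 27, P = 96 − 2.46(27) = 29.58.
dP/dQ = −2.46, so dQ/dP = 1/(−2.46) = -0.407.
ε = (dQ/dP)(P/Q) = (-0.407)(29.58/27).

-0.445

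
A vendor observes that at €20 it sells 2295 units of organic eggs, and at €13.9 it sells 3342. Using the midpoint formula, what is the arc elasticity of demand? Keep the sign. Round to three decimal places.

ΔQ = 3342 − 2295 = 1047; ΔP = 13.9 − 20 = -6.1.
Midpoints: P̄ = 16.95, Q̄ = 2818.5.
ε = (ΔQ/ΔP)(P̄/Q̄) = (1047/-6.1)(16.95/2818.5).

-1.032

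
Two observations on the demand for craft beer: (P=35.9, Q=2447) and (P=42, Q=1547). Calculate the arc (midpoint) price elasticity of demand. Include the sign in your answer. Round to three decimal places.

-2.878

ΔQ = 1547 − 2447 = -900; ΔP = 42 − 35.9 = 6.1.
Midpoints: P̄ = 38.95, Q̄ = 1997.0.
ε = (ΔQ/ΔP)(P̄/Q̄) = (-900/6.1)(38.95/1997.0).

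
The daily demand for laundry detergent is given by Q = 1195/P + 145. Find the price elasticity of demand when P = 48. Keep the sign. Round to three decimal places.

-0.147

At P = 48, Q = 169.896.
dQ/dP = −1195/P² = -0.519.
ε = (dQ/dP)(P/Q) = (-0.519)(48/169.896).
|ε| < 1, so demand is inelastic at this price.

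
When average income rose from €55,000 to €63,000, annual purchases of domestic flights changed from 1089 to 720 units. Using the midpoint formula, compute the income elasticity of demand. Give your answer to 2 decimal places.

ΔQ = -369, ΔI = 8000. Midpoints: Ī = 59,000, Q̄ = 904.5.
ε_I = (ΔQ/ΔI)(Ī/Q̄) = (-369/8000)(59000/904.5).
ε_I < 0, so the good is inferior.

-3.01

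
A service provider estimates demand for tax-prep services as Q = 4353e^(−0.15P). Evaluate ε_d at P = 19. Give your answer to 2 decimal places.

-2.85

At P = 19, Q = 251.796.
dQ/dP = −0.15·4353e^(−0.15P) = −0.15Q = -37.769.
ε = (dQ/dP)(P/Q) = (-37.769)(19/251.796).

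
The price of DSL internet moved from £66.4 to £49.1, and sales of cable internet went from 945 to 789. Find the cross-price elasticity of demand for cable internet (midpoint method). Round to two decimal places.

ΔQ_x = 789 − 945 = -156; ΔP_y = 49.1 − 66.4 = -17.3.
Midpoints: P̄_y = 57.75, Q̄_x = 867.0.
ε_xy = (ΔQ_x/ΔP_y)(P̄_y/Q̄_x) = (-156/-17.3)(57.75/867.0).

0.60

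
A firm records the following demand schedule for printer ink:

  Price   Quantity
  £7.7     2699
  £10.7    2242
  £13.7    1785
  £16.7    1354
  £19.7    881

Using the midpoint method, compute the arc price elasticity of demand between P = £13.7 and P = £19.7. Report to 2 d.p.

At P = 13.7, Q = 1785; at P = 19.7, Q = 881.
ΔQ = -904, ΔP = 6.0. Midpoints: P̄ = 16.70, Q̄ = 1333.0.
ε = (ΔQ/ΔP)(P̄/Q̄) = (-904/6.0)(16.70/1333.0).

-1.89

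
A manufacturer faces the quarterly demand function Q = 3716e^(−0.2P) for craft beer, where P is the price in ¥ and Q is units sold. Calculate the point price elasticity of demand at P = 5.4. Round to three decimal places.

At P = 5.4, Q = 1261.937.
dQ/dP = −0.2·3716e^(−0.2P) = −0.2Q = -252.387.
ε = (dQ/dP)(P/Q) = (-252.387)(5.4/1261.937).
|ε| > 1, so demand is elastic at this price.

-1.080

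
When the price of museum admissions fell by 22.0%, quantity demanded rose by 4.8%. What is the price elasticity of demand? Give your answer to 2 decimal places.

ε = %ΔQ / %ΔP = (4.8)/(-22.0) = -0.218.

-0.22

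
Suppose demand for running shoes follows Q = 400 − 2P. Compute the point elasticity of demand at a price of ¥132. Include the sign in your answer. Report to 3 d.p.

At P = 132, Q = 136.
dQ/dP = −2.
ε = (dQ/dP)(P/Q) = (-2)(132/136).
|ε| > 1, so demand is elastic at this price.

-1.941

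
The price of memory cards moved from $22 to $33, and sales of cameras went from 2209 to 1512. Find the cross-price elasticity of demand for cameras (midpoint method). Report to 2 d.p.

ΔQ_x = 1512 − 2209 = -697; ΔP_y = 33 − 22 = 11.
Midpoints: P̄_y = 27.50, Q̄_x = 1860.5.
ε_xy = (ΔQ_x/ΔP_y)(P̄_y/Q̄_x) = (-697/11)(27.50/1860.5).

-0.94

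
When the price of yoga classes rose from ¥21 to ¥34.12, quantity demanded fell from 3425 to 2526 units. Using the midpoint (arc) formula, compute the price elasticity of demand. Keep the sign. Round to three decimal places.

-0.635

ΔQ = 2526 − 3425 = -899; ΔP = 34.12 − 21 = 13.12.
Midpoints: P̄ = 27.56, Q̄ = 2975.5.
ε = (ΔQ/ΔP)(P̄/Q̄) = (-899/13.12)(27.56/2975.5).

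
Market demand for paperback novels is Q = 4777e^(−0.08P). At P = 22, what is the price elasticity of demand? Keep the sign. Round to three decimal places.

-1.760

At P = 22, Q = 821.858.
dQ/dP = −0.08·4777e^(−0.08P) = −0.08Q = -65.749.
ε = (dQ/dP)(P/Q) = (-65.749)(22/821.858).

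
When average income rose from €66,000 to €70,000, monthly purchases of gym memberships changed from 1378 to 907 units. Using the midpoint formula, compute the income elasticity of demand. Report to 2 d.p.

-7.01

ΔQ = -471, ΔI = 4000. Midpoints: Ī = 68,000, Q̄ = 1142.5.
ε_I = (ΔQ/ΔI)(Ī/Q̄) = (-471/4000)(68000/1142.5).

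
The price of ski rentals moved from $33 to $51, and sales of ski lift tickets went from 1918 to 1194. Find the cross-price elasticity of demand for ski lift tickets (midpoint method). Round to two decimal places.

ΔQ_x = 1194 − 1918 = -724; ΔP_y = 51 − 33 = 18.
Midpoints: P̄_y = 42.00, Q̄_x = 1556.0.
ε_xy = (ΔQ_x/ΔP_y)(P̄_y/Q̄_x) = (-724/18)(42.00/1556.0).

-1.09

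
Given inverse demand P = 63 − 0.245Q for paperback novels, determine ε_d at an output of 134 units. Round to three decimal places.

-0.919

At Q = 134, P = 63 − 0.245(134) = 30.17.
dP/dQ = −0.245, so dQ/dP = 1/(−0.245) = -4.082.
ε = (dQ/dP)(P/Q) = (-4.082)(30.17/134).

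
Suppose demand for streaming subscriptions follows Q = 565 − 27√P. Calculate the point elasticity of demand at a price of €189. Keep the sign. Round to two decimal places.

-0.96

At P = 189, Q = 193.811.
dQ/dP = −27/(2√P) = -0.982.
ε = (dQ/dP)(P/Q) = (-0.982)(189/193.811).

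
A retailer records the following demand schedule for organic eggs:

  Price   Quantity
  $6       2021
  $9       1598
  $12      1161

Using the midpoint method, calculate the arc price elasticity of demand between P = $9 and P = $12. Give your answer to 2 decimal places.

-1.11

At P = 9, Q = 1598; at P = 12, Q = 1161.
ΔQ = -437, ΔP = 3. Midpoints: P̄ = 10.50, Q̄ = 1379.5.
ε = (ΔQ/ΔP)(P̄/Q̄) = (-437/3)(10.50/1379.5).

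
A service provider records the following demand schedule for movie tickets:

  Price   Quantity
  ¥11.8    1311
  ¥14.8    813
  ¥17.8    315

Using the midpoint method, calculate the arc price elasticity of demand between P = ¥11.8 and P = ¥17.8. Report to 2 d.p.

At P = 11.8, Q = 1311; at P = 17.8, Q = 315.
ΔQ = -996, ΔP = 6.0. Midpoints: P̄ = 14.80, Q̄ = 813.0.
ε = (ΔQ/ΔP)(P̄/Q̄) = (-996/6.0)(14.80/813.0).

-3.02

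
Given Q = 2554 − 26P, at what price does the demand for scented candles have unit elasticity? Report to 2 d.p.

For linear demand Q = a − bP, ε = −bP/(a − bP). |ε| = 1 when bP = a − bP, i.e. P = a/(2b).
P = 2554/(2·26) = 2554/52 = 49.1154.

49.12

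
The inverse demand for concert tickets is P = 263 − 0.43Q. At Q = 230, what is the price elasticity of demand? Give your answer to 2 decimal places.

-1.66

At Q = 230, P = 263 − 0.43(230) = 164.10.
dP/dQ = −0.43, so dQ/dP = 1/(−0.43) = -2.326.
ε = (dQ/dP)(P/Q) = (-2.326)(164.10/230).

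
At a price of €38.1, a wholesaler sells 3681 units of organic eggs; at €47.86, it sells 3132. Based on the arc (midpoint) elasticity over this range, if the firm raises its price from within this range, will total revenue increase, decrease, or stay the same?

increase

Arc ε = (-549/9.76)(42.98/3406.5) ≈ -0.710.
|ε| = 0.71 < 1, so demand is inelastic. A price rise therefore raises total revenue.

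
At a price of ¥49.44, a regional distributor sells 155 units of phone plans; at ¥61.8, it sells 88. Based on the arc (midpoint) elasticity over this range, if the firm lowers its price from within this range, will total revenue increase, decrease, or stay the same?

Arc ε = (-67/12.36)(55.62/121.5) ≈ -2.481.
|ε| = 2.48 > 1, so demand is elastic. A price cut therefore raises total revenue.

increase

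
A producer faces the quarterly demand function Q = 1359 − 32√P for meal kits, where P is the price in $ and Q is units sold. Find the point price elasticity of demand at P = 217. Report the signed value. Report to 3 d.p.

-0.266

At P = 217, Q = 887.611.
dQ/dP = −32/(2√P) = -1.086.
ε = (dQ/dP)(P/Q) = (-1.086)(217/887.611).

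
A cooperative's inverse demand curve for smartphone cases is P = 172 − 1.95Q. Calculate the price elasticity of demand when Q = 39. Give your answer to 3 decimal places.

-1.262

At Q = 39, P = 172 − 1.95(39) = 95.95.
dP/dQ = −1.95, so dQ/dP = 1/(−1.95) = -0.513.
ε = (dQ/dP)(P/Q) = (-0.513)(95.95/39).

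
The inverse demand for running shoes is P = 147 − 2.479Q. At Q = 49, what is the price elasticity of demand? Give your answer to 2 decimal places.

At Q = 49, P = 147 − 2.479(49) = 25.53.
dP/dQ = −2.479, so dQ/dP = 1/(−2.479) = -0.403.
ε = (dQ/dP)(P/Q) = (-0.403)(25.53/49).

-0.21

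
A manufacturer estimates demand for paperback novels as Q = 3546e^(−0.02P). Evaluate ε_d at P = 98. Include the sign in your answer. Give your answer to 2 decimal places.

-1.96

At P = 98, Q = 499.484.
dQ/dP = −0.02·3546e^(−0.02P) = −0.02Q = -9.990.
ε = (dQ/dP)(P/Q) = (-9.990)(98/499.484).
|ε| > 1, so demand is elastic at this price.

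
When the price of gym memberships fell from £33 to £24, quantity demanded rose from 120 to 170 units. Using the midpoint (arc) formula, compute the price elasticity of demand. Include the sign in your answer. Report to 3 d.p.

-1.092

ΔQ = 170 − 120 = 50; ΔP = 24 − 33 = -9.
Midpoints: P̄ = 28.50, Q̄ = 145.0.
ε = (ΔQ/ΔP)(P̄/Q̄) = (50/-9)(28.50/145.0).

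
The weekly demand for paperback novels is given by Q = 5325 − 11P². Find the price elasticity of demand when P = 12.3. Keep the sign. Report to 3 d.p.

At P = 12.3, Q = 3660.810.
dQ/dP = −22P = -270.600.
ε = (dQ/dP)(P/Q) = (-270.600)(12.3/3660.810).
|ε| < 1, so demand is inelastic at this price.

-0.909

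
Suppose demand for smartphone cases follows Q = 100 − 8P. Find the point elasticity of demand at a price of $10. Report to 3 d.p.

At P = 10, Q = 20.
dQ/dP = −8.
ε = (dQ/dP)(P/Q) = (-8)(10/20).

-4.000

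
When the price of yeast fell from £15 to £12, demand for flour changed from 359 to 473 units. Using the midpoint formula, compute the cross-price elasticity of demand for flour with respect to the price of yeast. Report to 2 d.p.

-1.23

ΔQ_x = 473 − 359 = 114; ΔP_y = 12 − 15 = -3.
Midpoints: P̄_y = 13.50, Q̄_x = 416.0.
ε_xy = (ΔQ_x/ΔP_y)(P̄_y/Q̄_x) = (114/-3)(13.50/416.0).
ε_xy < 0, so the goods are complements.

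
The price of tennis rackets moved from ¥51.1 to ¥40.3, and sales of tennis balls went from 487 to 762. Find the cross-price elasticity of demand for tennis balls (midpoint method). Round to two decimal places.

-1.86

ΔQ_x = 762 − 487 = 275; ΔP_y = 40.3 − 51.1 = -10.8.
Midpoints: P̄_y = 45.70, Q̄_x = 624.5.
ε_xy = (ΔQ_x/ΔP_y)(P̄_y/Q̄_x) = (275/-10.8)(45.70/624.5).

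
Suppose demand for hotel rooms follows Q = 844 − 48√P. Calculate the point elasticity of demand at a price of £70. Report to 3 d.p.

-0.454

At P = 70, Q = 442.403.
dQ/dP = −48/(2√P) = -2.869.
ε = (dQ/dP)(P/Q) = (-2.869)(70/442.403).
|ε| < 1, so demand is inelastic at this price.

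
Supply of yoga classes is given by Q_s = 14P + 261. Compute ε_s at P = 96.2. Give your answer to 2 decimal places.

At P = 96.2, Q_s = 1607.80.
dQ_s/dP = 14.
ε_s = (dQ_s/dP)(P/Q_s) = (14)(96.2/1607.80).

0.84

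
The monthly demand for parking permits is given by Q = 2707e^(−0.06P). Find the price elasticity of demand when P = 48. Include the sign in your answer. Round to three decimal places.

-2.880

At P = 48, Q = 151.957.
dQ/dP = −0.06·2707e^(−0.06P) = −0.06Q = -9.117.
ε = (dQ/dP)(P/Q) = (-9.117)(48/151.957).
|ε| > 1, so demand is elastic at this price.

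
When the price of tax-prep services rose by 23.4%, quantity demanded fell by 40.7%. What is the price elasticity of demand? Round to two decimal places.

ε = %ΔQ / %ΔP = (-40.7)/(23.4) = -1.739.

-1.74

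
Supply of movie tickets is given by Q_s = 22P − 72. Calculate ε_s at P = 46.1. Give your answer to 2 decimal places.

At P = 46.1, Q_s = 942.20.
dQ_s/dP = 22.
ε_s = (dQ_s/dP)(P/Q_s) = (22)(46.1/942.20).

1.08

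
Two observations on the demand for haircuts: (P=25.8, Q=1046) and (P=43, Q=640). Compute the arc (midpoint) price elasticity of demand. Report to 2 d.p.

ΔQ = 640 − 1046 = -406; ΔP = 43 − 25.8 = 17.2.
Midpoints: P̄ = 34.40, Q̄ = 843.0.
ε = (ΔQ/ΔP)(P̄/Q̄) = (-406/17.2)(34.40/843.0).

-0.96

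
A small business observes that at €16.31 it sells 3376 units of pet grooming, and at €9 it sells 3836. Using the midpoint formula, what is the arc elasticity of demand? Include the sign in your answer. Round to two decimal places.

ΔQ = 3836 − 3376 = 460; ΔP = 9 − 16.31 = -7.31.
Midpoints: P̄ = 12.65, Q̄ = 3606.0.
ε = (ΔQ/ΔP)(P̄/Q̄) = (460/-7.31)(12.65/3606.0).

-0.22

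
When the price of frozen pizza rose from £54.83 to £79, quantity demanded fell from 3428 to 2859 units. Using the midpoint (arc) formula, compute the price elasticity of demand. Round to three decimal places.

-0.501

ΔQ = 2859 − 3428 = -569; ΔP = 79 − 54.83 = 24.17.
Midpoints: P̄ = 66.91, Q̄ = 3143.5.
ε = (ΔQ/ΔP)(P̄/Q̄) = (-569/24.17)(66.91/3143.5).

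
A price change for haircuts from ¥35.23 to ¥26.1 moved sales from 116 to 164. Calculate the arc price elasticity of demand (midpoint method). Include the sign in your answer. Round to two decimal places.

ΔQ = 164 − 116 = 48; ΔP = 26.1 − 35.23 = -9.13.
Midpoints: P̄ = 30.66, Q̄ = 140.0.
ε = (ΔQ/ΔP)(P̄/Q̄) = (48/-9.13)(30.66/140.0).

-1.15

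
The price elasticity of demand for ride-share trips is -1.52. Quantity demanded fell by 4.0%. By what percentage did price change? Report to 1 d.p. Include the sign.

2.6%

%ΔP ≈ %ΔQ / ε = (-4.0%)/(-1.52) = 2.63%.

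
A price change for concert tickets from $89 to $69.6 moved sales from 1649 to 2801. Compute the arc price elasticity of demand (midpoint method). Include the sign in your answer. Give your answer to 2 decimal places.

ΔQ = 2801 − 1649 = 1152; ΔP = 69.6 − 89 = -19.4.
Midpoints: P̄ = 79.30, Q̄ = 2225.0.
ε = (ΔQ/ΔP)(P̄/Q̄) = (1152/-19.4)(79.30/2225.0).

-2.12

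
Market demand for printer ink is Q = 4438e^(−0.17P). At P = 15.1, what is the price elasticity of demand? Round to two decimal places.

-2.57

At P = 15.1, Q = 340.685.
dQ/dP = −0.17·4438e^(−0.17P) = −0.17Q = -57.916.
ε = (dQ/dP)(P/Q) = (-57.916)(15.1/340.685).
|ε| > 1, so demand is elastic at this price.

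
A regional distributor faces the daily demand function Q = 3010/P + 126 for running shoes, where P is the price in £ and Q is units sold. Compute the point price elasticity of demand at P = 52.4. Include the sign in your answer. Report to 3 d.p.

At P = 52.4, Q = 183.443.
dQ/dP = −3010/P² = -1.096.
ε = (dQ/dP)(P/Q) = (-1.096)(52.4/183.443).

-0.313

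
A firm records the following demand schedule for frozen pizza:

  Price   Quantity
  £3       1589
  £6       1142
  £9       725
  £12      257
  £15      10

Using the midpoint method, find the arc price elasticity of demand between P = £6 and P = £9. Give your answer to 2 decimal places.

-1.12

At P = 6, Q = 1142; at P = 9, Q = 725.
ΔQ = -417, ΔP = 3. Midpoints: P̄ = 7.50, Q̄ = 933.5.
ε = (ΔQ/ΔP)(P̄/Q̄) = (-417/3)(7.50/933.5).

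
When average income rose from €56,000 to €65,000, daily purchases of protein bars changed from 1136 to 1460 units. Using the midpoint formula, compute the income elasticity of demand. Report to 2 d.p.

1.68

ΔQ = 324, ΔI = 9000. Midpoints: Ī = 60,500, Q̄ = 1298.0.
ε_I = (ΔQ/ΔI)(Ī/Q̄) = (324/9000)(60500/1298.0).
ε_I > 0, so the good is normal.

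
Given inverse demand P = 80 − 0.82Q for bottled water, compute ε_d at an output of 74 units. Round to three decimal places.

-0.318

At Q = 74, P = 80 − 0.82(74) = 19.32.
dP/dQ = −0.82, so dQ/dP = 1/(−0.82) = -1.220.
ε = (dQ/dP)(P/Q) = (-1.220)(19.32/74).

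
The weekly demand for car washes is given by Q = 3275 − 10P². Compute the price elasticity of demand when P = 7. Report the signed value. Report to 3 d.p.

At P = 7, Q = 2785.
dQ/dP = −20P = -140.
ε = (dQ/dP)(P/Q) = (-140)(7/2785).
|ε| < 1, so demand is inelastic at this price.

-0.352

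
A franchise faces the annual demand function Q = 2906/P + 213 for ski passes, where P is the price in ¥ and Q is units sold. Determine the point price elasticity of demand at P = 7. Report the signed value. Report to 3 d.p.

-0.661

At P = 7, Q = 628.143.
dQ/dP = −2906/P² = -59.306.
ε = (dQ/dP)(P/Q) = (-59.306)(7/628.143).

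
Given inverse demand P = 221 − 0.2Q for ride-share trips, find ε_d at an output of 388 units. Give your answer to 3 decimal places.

-1.848

At Q = 388, P = 221 − 0.2(388) = 143.40.
dP/dQ = −0.2, so dQ/dP = 1/(−0.2) = -5.000.
ε = (dQ/dP)(P/Q) = (-5.000)(143.40/388).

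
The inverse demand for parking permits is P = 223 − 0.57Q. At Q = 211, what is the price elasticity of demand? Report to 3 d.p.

-0.854

At Q = 211, P = 223 − 0.57(211) = 102.73.
dP/dQ = −0.57, so dQ/dP = 1/(−0.57) = -1.754.
ε = (dQ/dP)(P/Q) = (-1.754)(102.73/211).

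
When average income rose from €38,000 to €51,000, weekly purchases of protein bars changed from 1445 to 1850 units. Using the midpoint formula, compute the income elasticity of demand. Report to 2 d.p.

ΔQ = 405, ΔI = 13000. Midpoints: Ī = 44,500, Q̄ = 1647.5.
ε_I = (ΔQ/ΔI)(Ī/Q̄) = (405/13000)(44500/1647.5).

0.84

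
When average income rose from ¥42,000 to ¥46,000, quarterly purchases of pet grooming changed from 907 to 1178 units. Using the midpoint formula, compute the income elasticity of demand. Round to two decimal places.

ΔQ = 271, ΔI = 4000. Midpoints: Ī = 44,000, Q̄ = 1042.5.
ε_I = (ΔQ/ΔI)(Ī/Q̄) = (271/4000)(44000/1042.5).
ε_I > 0, so the good is normal.

2.86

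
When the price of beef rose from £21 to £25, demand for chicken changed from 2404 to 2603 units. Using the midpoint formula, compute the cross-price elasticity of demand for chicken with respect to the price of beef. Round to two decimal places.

0.46

ΔQ_x = 2603 − 2404 = 199; ΔP_y = 25 − 21 = 4.
Midpoints: P̄_y = 23.00, Q̄_x = 2503.5.
ε_xy = (ΔQ_x/ΔP_y)(P̄_y/Q̄_x) = (199/4)(23.00/2503.5).
ε_xy > 0, so the goods are substitutes.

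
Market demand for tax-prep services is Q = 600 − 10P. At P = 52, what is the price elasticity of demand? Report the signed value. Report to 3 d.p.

At P = 52, Q = 80.
dQ/dP = −10.
ε = (dQ/dP)(P/Q) = (-10)(52/80).

-6.500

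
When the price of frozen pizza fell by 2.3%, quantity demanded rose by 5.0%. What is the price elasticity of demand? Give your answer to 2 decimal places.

ε = %ΔQ / %ΔP = (5.0)/(-2.3) = -2.174.

-2.17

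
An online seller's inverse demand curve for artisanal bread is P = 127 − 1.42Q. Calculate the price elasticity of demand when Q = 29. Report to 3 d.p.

-2.084

At Q = 29, P = 127 − 1.42(29) = 85.82.
dP/dQ = −1.42, so dQ/dP = 1/(−1.42) = -0.704.
ε = (dQ/dP)(P/Q) = (-0.704)(85.82/29).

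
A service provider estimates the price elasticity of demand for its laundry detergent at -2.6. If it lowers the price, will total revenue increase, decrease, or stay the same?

increase

|ε| = 2.60 > 1, so demand is elastic. A price cut therefore raises total revenue.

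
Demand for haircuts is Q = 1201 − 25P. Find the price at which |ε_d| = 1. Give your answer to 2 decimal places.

For linear demand Q = a − bP, ε = −bP/(a − bP). |ε| = 1 when bP = a − bP, i.e. P = a/(2b).
P = 1201/(2·25) = 1201/50 = 24.0200.

24.02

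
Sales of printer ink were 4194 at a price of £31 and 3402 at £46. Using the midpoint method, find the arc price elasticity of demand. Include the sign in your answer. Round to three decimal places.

-0.535

ΔQ = 3402 − 4194 = -792; ΔP = 46 − 31 = 15.
Midpoints: P̄ = 38.50, Q̄ = 3798.0.
ε = (ΔQ/ΔP)(P̄/Q̄) = (-792/15)(38.50/3798.0).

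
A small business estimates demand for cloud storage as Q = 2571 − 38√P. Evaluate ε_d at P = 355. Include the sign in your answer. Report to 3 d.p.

-0.193

At P = 355, Q = 1855.025.
dQ/dP = −38/(2√P) = -1.008.
ε = (dQ/dP)(P/Q) = (-1.008)(355/1855.025).
|ε| < 1, so demand is inelastic at this price.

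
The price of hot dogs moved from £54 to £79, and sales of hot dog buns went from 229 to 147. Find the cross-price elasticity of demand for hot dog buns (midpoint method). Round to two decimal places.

ΔQ_x = 147 − 229 = -82; ΔP_y = 79 − 54 = 25.
Midpoints: P̄_y = 66.50, Q̄_x = 188.0.
ε_xy = (ΔQ_x/ΔP_y)(P̄_y/Q̄_x) = (-82/25)(66.50/188.0).

-1.16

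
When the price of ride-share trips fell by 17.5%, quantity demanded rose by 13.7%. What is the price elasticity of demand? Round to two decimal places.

ε = %ΔQ / %ΔP = (13.7)/(-17.5) = -0.783.

-0.78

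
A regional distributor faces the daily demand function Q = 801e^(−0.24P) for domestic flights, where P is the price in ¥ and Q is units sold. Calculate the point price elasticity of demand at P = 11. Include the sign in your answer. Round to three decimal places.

-2.640

At P = 11, Q = 57.160.
dQ/dP = −0.24·801e^(−0.24P) = −0.24Q = -13.718.
ε = (dQ/dP)(P/Q) = (-13.718)(11/57.160).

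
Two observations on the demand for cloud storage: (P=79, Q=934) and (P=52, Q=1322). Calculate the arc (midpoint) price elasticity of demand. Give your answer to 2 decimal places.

-0.83

ΔQ = 1322 − 934 = 388; ΔP = 52 − 79 = -27.
Midpoints: P̄ = 65.50, Q̄ = 1128.0.
ε = (ΔQ/ΔP)(P̄/Q̄) = (388/-27)(65.50/1128.0).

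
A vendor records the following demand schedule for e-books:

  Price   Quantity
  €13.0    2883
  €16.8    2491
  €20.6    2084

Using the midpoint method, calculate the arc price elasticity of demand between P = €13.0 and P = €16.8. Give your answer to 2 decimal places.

-0.57

At P = 13.0, Q = 2883; at P = 16.8, Q = 2491.
ΔQ = -392, ΔP = 3.8. Midpoints: P̄ = 14.90, Q̄ = 2687.0.
ε = (ΔQ/ΔP)(P̄/Q̄) = (-392/3.8)(14.90/2687.0).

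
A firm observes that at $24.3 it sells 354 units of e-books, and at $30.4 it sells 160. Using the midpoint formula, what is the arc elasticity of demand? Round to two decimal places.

ΔQ = 160 − 354 = -194; ΔP = 30.4 − 24.3 = 6.1.
Midpoints: P̄ = 27.35, Q̄ = 257.0.
ε = (ΔQ/ΔP)(P̄/Q̄) = (-194/6.1)(27.35/257.0).

-3.38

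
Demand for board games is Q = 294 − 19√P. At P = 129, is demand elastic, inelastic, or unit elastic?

Q = 78.201, dQ/dP = -0.836.
ε = (dQ/dP)(P/Q) ≈ -1.380.
|ε| = 1.38 > 1.

elastic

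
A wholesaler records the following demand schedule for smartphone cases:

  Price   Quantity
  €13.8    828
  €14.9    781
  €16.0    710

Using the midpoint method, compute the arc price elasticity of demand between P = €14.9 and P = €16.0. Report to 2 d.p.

At P = 14.9, Q = 781; at P = 16.0, Q = 710.
ΔQ = -71, ΔP = 1.1. Midpoints: P̄ = 15.45, Q̄ = 745.5.
ε = (ΔQ/ΔP)(P̄/Q̄) = (-71/1.1)(15.45/745.5).

-1.34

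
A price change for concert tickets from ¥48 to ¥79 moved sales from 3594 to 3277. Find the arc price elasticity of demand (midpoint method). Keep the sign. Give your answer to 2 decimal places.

-0.19

ΔQ = 3277 − 3594 = -317; ΔP = 79 − 48 = 31.
Midpoints: P̄ = 63.50, Q̄ = 3435.5.
ε = (ΔQ/ΔP)(P̄/Q̄) = (-317/31)(63.50/3435.5).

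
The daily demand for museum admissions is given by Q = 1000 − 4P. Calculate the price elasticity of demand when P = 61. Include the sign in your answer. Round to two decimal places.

At P = 61, Q = 756.
dQ/dP = −4.
ε = (dQ/dP)(P/Q) = (-4)(61/756).
|ε| < 1, so demand is inelastic at this price.

-0.32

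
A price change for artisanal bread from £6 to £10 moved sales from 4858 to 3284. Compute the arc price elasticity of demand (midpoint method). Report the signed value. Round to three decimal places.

-0.773

ΔQ = 3284 − 4858 = -1574; ΔP = 10 − 6 = 4.
Midpoints: P̄ = 8.00, Q̄ = 4071.0.
ε = (ΔQ/ΔP)(P̄/Q̄) = (-1574/4)(8.00/4071.0).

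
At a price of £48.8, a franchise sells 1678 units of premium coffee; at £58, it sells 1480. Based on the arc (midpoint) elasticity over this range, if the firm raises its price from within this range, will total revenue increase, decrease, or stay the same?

Arc ε = (-198/9.2)(53.40/1579.0) ≈ -0.728.
|ε| = 0.73 < 1, so demand is inelastic. A price rise therefore raises total revenue.

increase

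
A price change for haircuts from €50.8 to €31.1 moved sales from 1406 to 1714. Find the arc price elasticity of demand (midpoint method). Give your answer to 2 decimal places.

-0.41

ΔQ = 1714 − 1406 = 308; ΔP = 31.1 − 50.8 = -19.7.
Midpoints: P̄ = 40.95, Q̄ = 1560.0.
ε = (ΔQ/ΔP)(P̄/Q̄) = (308/-19.7)(40.95/1560.0).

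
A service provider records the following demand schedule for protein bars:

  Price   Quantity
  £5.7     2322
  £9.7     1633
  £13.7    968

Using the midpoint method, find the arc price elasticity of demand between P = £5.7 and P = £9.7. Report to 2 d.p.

-0.67

At P = 5.7, Q = 2322; at P = 9.7, Q = 1633.
ΔQ = -689, ΔP = 4.0. Midpoints: P̄ = 7.70, Q̄ = 1977.5.
ε = (ΔQ/ΔP)(P̄/Q̄) = (-689/4.0)(7.70/1977.5).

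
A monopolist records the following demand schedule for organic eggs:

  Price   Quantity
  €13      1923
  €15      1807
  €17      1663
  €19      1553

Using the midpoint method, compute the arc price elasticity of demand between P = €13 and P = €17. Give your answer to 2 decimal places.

At P = 13, Q = 1923; at P = 17, Q = 1663.
ΔQ = -260, ΔP = 4. Midpoints: P̄ = 15.00, Q̄ = 1793.0.
ε = (ΔQ/ΔP)(P̄/Q̄) = (-260/4)(15.00/1793.0).

-0.54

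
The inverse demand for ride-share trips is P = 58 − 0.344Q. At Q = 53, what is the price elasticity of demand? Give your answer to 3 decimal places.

At Q = 53, P = 58 − 0.344(53) = 39.77.
dP/dQ = −0.344, so dQ/dP = 1/(−0.344) = -2.907.
ε = (dQ/dP)(P/Q) = (-2.907)(39.77/53).

-2.181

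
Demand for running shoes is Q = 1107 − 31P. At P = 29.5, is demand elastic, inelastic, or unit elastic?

elastic

Q = 192.500, dQ/dP = -31.
ε = (dQ/dP)(P/Q) ≈ -4.751.
|ε| = 4.75 > 1.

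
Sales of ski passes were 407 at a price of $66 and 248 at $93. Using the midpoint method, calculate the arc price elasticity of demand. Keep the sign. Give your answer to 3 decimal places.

-1.430

ΔQ = 248 − 407 = -159; ΔP = 93 − 66 = 27.
Midpoints: P̄ = 79.50, Q̄ = 327.5.
ε = (ΔQ/ΔP)(P̄/Q̄) = (-159/27)(79.50/327.5).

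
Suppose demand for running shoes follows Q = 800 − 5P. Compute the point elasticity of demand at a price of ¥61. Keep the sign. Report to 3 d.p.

-0.616

At P = 61, Q = 495.
dQ/dP = −5.
ε = (dQ/dP)(P/Q) = (-5)(61/495).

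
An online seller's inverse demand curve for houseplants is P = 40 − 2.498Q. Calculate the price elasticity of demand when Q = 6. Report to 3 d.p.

-1.669

At Q = 6, P = 40 − 2.498(6) = 25.01.
dP/dQ = −2.498, so dQ/dP = 1/(−2.498) = -0.400.
ε = (dQ/dP)(P/Q) = (-0.400)(25.01/6).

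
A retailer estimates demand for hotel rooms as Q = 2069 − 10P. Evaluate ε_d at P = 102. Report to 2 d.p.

At P = 102, Q = 1049.
dQ/dP = −10.
ε = (dQ/dP)(P/Q) = (-10)(102/1049).

-0.97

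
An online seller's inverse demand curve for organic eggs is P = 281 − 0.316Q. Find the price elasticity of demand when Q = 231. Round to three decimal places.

-2.850

At Q = 231, P = 281 − 0.316(231) = 208.00.
dP/dQ = −0.316, so dQ/dP = 1/(−0.316) = -3.165.
ε = (dQ/dP)(P/Q) = (-3.165)(208.00/231).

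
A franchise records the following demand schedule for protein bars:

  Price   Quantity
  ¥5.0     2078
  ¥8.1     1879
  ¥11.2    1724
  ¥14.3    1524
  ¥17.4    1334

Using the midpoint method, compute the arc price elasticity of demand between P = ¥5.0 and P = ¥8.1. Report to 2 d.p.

-0.21

At P = 5.0, Q = 2078; at P = 8.1, Q = 1879.
ΔQ = -199, ΔP = 3.1. Midpoints: P̄ = 6.55, Q̄ = 1978.5.
ε = (ΔQ/ΔP)(P̄/Q̄) = (-199/3.1)(6.55/1978.5).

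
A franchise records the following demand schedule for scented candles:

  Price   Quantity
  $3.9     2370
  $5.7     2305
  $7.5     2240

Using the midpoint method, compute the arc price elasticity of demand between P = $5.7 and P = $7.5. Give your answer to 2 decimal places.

At P = 5.7, Q = 2305; at P = 7.5, Q = 2240.
ΔQ = -65, ΔP = 1.8. Midpoints: P̄ = 6.60, Q̄ = 2272.5.
ε = (ΔQ/ΔP)(P̄/Q̄) = (-65/1.8)(6.60/2272.5).

-0.10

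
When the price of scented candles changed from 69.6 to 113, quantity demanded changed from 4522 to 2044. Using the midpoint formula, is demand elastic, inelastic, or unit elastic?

elastic

Arc ε ≈ -1.588.
|ε| = 1.59 > 1.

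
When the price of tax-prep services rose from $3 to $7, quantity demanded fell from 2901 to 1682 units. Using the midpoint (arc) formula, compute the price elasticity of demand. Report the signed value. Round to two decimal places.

ΔQ = 1682 − 2901 = -1219; ΔP = 7 − 3 = 4.
Midpoints: P̄ = 5.00, Q̄ = 2291.5.
ε = (ΔQ/ΔP)(P̄/Q̄) = (-1219/4)(5.00/2291.5).

-0.66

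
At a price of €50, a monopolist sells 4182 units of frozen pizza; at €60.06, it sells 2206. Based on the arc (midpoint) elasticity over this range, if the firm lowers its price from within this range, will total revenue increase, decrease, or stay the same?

increase

Arc ε = (-1976/10.06)(55.03/3194.0) ≈ -3.384.
|ε| = 3.38 > 1, so demand is elastic. A price cut therefore raises total revenue.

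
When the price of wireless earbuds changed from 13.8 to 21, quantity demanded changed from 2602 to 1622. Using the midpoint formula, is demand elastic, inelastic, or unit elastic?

elastic

Arc ε ≈ -1.121.
|ε| = 1.12 > 1.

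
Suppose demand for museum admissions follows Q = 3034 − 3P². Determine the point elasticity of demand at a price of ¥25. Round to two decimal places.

At P = 25, Q = 1159.
dQ/dP = −6P = -150.
ε = (dQ/dP)(P/Q) = (-150)(25/1159).

-3.24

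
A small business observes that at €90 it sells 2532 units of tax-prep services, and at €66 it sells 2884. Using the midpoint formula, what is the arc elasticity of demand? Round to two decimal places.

-0.42

ΔQ = 2884 − 2532 = 352; ΔP = 66 − 90 = -24.
Midpoints: P̄ = 78.00, Q̄ = 2708.0.
ε = (ΔQ/ΔP)(P̄/Q̄) = (352/-24)(78.00/2708.0).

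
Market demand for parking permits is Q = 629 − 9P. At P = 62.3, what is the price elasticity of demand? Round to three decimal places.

At P = 62.3, Q = 68.300.
dQ/dP = −9.
ε = (dQ/dP)(P/Q) = (-9)(62.3/68.300).
|ε| > 1, so demand is elastic at this price.

-8.209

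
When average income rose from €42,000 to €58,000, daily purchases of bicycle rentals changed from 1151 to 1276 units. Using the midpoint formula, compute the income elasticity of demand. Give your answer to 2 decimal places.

0.32

ΔQ = 125, ΔI = 16000. Midpoints: Ī = 50,000, Q̄ = 1213.5.
ε_I = (ΔQ/ΔI)(Ī/Q̄) = (125/16000)(50000/1213.5).
ε_I > 0, so the good is normal.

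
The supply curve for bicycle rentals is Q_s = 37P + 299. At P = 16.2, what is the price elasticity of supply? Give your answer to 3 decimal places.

0.667

At P = 16.2, Q_s = 898.40.
dQ_s/dP = 37.
ε_s = (dQ_s/dP)(P/Q_s) = (37)(16.2/898.40).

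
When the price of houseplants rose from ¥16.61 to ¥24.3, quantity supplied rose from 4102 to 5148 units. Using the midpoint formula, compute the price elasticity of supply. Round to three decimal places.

ΔQ = 5148 − 4102 = 1046; ΔP = 24.3 − 16.61 = 7.69.
Midpoints: P̄ = 20.45, Q̄ = 4625.0.
ε_s = (ΔQ/ΔP)(P̄/Q̄) = (1046/7.69)(20.45/4625.0).

0.602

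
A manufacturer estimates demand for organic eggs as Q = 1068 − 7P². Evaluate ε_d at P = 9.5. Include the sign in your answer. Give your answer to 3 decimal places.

At P = 9.5, Q = 436.250.
dQ/dP = −14P = -133.
ε = (dQ/dP)(P/Q) = (-133)(9.5/436.250).

-2.896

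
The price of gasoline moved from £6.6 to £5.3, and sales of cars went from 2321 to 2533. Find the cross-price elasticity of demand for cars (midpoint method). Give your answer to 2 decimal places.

ΔQ_x = 2533 − 2321 = 212; ΔP_y = 5.3 − 6.6 = -1.3.
Midpoints: P̄_y = 5.95, Q̄_x = 2427.0.
ε_xy = (ΔQ_x/ΔP_y)(P̄_y/Q̄_x) = (212/-1.3)(5.95/2427.0).
ε_xy < 0, so the goods are complements.

-0.40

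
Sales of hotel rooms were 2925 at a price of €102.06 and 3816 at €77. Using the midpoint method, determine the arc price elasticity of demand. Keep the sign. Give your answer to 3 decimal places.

-0.944

ΔQ = 3816 − 2925 = 891; ΔP = 77 − 102.06 = -25.06.
Midpoints: P̄ = 89.53, Q̄ = 3370.5.
ε = (ΔQ/ΔP)(P̄/Q̄) = (891/-25.06)(89.53/3370.5).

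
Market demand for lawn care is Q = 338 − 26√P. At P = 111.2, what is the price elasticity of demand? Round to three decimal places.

-2.148

At P = 111.2, Q = 63.826.
dQ/dP = −26/(2√P) = -1.233.
ε = (dQ/dP)(P/Q) = (-1.233)(111.2/63.826).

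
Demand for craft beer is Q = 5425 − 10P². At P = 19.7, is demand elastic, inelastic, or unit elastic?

elastic

Q = 1544.100, dQ/dP = -394.
ε = (dQ/dP)(P/Q) ≈ -5.027.
|ε| = 5.03 > 1.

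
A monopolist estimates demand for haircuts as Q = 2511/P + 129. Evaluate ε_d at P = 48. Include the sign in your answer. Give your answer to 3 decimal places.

-0.289

At P = 48, Q = 181.312.
dQ/dP = −2511/P² = -1.090.
ε = (dQ/dP)(P/Q) = (-1.090)(48/181.312).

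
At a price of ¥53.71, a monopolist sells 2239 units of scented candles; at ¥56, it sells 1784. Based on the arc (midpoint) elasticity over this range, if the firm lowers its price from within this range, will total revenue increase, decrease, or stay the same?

increase

Arc ε = (-455/2.29)(54.86/2011.5) ≈ -5.418.
|ε| = 5.42 > 1, so demand is elastic. A price cut therefore raises total revenue.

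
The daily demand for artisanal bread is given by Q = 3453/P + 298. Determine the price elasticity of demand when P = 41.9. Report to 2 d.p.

At P = 41.9, Q = 380.411.
dQ/dP = −3453/P² = -1.967.
ε = (dQ/dP)(P/Q) = (-1.967)(41.9/380.411).
|ε| < 1, so demand is inelastic at this price.

-0.22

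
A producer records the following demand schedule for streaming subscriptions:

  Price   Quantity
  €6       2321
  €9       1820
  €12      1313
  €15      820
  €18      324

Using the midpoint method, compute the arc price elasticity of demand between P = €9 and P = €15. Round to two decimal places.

At P = 9, Q = 1820; at P = 15, Q = 820.
ΔQ = -1000, ΔP = 6. Midpoints: P̄ = 12.00, Q̄ = 1320.0.
ε = (ΔQ/ΔP)(P̄/Q̄) = (-1000/6)(12.00/1320.0).

-1.52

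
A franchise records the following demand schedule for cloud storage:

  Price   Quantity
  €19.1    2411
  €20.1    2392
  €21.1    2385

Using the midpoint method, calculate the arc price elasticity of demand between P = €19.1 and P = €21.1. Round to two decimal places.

At P = 19.1, Q = 2411; at P = 21.1, Q = 2385.
ΔQ = -26, ΔP = 2.0. Midpoints: P̄ = 20.10, Q̄ = 2398.0.
ε = (ΔQ/ΔP)(P̄/Q̄) = (-26/2.0)(20.10/2398.0).

-0.11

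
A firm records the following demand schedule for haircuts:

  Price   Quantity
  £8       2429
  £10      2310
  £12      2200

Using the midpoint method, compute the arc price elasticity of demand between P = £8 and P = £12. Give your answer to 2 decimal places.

-0.25

At P = 8, Q = 2429; at P = 12, Q = 2200.
ΔQ = -229, ΔP = 4. Midpoints: P̄ = 10.00, Q̄ = 2314.5.
ε = (ΔQ/ΔP)(P̄/Q̄) = (-229/4)(10.00/2314.5).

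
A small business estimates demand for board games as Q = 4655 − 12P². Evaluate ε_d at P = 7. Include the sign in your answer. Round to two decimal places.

-0.29

At P = 7, Q = 4067.
dQ/dP = −24P = -168.
ε = (dQ/dP)(P/Q) = (-168)(7/4067).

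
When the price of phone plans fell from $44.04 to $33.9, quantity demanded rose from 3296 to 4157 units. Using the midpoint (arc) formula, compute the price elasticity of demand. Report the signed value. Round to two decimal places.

-0.89

ΔQ = 4157 − 3296 = 861; ΔP = 33.9 − 44.04 = -10.14.
Midpoints: P̄ = 38.97, Q̄ = 3726.5.
ε = (ΔQ/ΔP)(P̄/Q̄) = (861/-10.14)(38.97/3726.5).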